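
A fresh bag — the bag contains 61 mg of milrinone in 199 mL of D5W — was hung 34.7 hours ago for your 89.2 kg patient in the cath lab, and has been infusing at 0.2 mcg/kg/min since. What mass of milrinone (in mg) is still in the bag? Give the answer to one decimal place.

23.9 mg

Dose = 0.2 mcg/kg/min × 89.2 kg = 17.84 mcg/min
17.84 mcg/min × 60 min/hr = 1070.4 mcg/hr
Concentration = 61 mg ÷ 199 mL = 0.3065327 mg/mL = 306.5327 mcg/mL
Rate = 1070.4 mcg/hr ÷ 306.5327 mcg/mL = 3.491961 mL/hr
Volume infused = 3.491961 mL/hr × 34.7 hr = 121.171 mL
Volume remaining = 199 − 121.171 = 77.82897 mL
Drug remaining = 77.82897 mL × 306.5327 mcg/mL = 23857.12 mcg = 23.85712 mg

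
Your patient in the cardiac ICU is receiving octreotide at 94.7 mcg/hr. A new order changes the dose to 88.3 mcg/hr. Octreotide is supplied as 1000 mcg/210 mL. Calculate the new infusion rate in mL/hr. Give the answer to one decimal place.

Concentration = 1000 mcg ÷ 210 mL = 4.761905 mcg/mL
Rate = 88.3 mcg/hr ÷ 4.761905 mcg/mL = 18.543 mL/hr

18.5 mL/hr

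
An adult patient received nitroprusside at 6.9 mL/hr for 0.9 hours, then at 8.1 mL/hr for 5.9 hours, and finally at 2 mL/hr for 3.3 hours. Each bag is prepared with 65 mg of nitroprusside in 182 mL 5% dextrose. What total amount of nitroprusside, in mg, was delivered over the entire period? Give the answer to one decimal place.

21.6 mg

Concentration = 65 mg ÷ 182 mL = 0.3571429 mg/mL
Stage 1: 6.9 mL/hr × 0.9 hr = 6.21 mL → 6.21 mL × 0.3571429 mg/mL = 2.217857 mg
Stage 2: 8.1 mL/hr × 5.9 hr = 47.79 mL → 47.79 mL × 0.3571429 mg/mL = 17.06786 mg
Stage 3: 2 mL/hr × 3.3 hr = 6.6 mL → 6.6 mL × 0.3571429 mg/mL = 2.357143 mg
Total = 2.217857 + 17.06786 + 2.357143 = 21.64286 mg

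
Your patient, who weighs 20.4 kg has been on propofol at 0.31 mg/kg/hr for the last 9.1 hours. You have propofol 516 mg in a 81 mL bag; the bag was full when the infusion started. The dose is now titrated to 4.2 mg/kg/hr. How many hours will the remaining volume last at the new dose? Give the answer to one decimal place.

Initial rate:
Dose = 0.31 mg/kg/hr × 20.4 kg = 6.324 mg/hr
Concentration = 516 mg ÷ 81 mL = 6.37037 mg/mL
Rate = 6.324 mg/hr ÷ 6.37037 mg/mL = 0.9927209 mL/hr
Volume infused so far = 0.9927209 mL/hr × 9.1 hr = 9.03376 mL
Volume remaining = 81 − 9.03376 = 71.96624 mL
New rate:
Dose = 4.2 mg/kg/hr × 20.4 kg = 85.68 mg/hr
Rate = 85.68 mg/hr ÷ 6.37037 mg/mL = 13.44977 mL/hr
Time remaining = 71.96624 mL ÷ 13.44977 mL/hr = 5.350742 hr

5.4 hours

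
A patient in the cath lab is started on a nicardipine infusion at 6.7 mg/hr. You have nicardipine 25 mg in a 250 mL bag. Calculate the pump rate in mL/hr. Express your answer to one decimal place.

67.0 mL/hr

Concentration = 25 mg ÷ 250 mL = 0.1 mg/mL
Rate = 6.7 mg/hr ÷ 0.1 mg/mL = 67 mL/hr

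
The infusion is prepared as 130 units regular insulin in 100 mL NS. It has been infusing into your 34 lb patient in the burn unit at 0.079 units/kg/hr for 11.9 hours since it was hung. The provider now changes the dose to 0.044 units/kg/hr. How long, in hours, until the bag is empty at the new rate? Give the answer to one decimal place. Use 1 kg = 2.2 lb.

Initial rate:
Weight = 34 lb ÷ 2.2 lb/kg = 15.45455 kg
Dose = 0.079 units/kg/hr × 15.45455 kg = 1.220909 units/hr
Concentration = 130 units ÷ 100 mL = 1.3 units/mL
Rate = 1.220909 units/hr ÷ 1.3 units/mL = 0.9391608 mL/hr
Volume infused so far = 0.9391608 mL/hr × 11.9 hr = 11.17601 mL
Volume remaining = 100 − 11.17601 = 88.82399 mL
New rate:
Dose = 0.044 units/kg/hr × 15.45455 kg = 0.68 units/hr
Rate = 0.68 units/hr ÷ 1.3 units/mL = 0.5230769 mL/hr
Time remaining = 88.82399 mL ÷ 0.5230769 mL/hr = 169.8106 hr

169.8 hours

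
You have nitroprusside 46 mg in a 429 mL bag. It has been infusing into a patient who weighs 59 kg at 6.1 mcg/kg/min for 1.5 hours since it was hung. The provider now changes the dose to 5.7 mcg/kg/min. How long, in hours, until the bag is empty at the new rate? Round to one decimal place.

0.7 hours

Initial rate:
Dose = 6.1 mcg/kg/min × 59 kg = 359.9 mcg/min
359.9 mcg/min × 60 min/hr = 21594 mcg/hr
Concentration = 46 mg ÷ 429 mL = 0.1072261 mg/mL = 107.2261 mcg/mL
Rate = 21594 mcg/hr ÷ 107.2261 mcg/mL = 201.3875 mL/hr
Volume infused so far = 201.3875 mL/hr × 1.5 hr = 302.0813 mL
Volume remaining = 429 − 302.0813 = 126.9187 mL
New rate:
Dose = 5.7 mcg/kg/min × 59 kg = 336.3 mcg/min
336.3 mcg/min × 60 min/hr = 20178 mcg/hr
Rate = 20178 mcg/hr ÷ 107.2261 mcg/mL = 188.1818 mL/hr
Time remaining = 126.9187 mL ÷ 188.1818 mL/hr = 0.6744474 hr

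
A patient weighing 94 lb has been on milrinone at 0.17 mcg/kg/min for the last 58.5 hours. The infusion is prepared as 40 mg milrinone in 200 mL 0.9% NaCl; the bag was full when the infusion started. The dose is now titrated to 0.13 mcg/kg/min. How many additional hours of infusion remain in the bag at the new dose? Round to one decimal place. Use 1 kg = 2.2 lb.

Initial rate:
Weight = 94 lb ÷ 2.2 lb/kg = 42.72727 kg
Dose = 0.17 mcg/kg/min × 42.72727 kg = 7.263636 mcg/min
7.263636 mcg/min × 60 min/hr = 435.8182 mcg/hr
Concentration = 40 mg ÷ 200 mL = 0.2 mg/mL = 200 mcg/mL
Rate = 435.8182 mcg/hr ÷ 200 mcg/mL = 2.179091 mL/hr
Volume infused so far = 2.179091 mL/hr × 58.5 hr = 127.4768 mL
Volume remaining = 200 − 127.4768 = 72.52318 mL
New rate:
Dose = 0.13 mcg/kg/min × 42.72727 kg = 5.554545 mcg/min
5.554545 mcg/min × 60 min/hr = 333.2727 mcg/hr
Rate = 333.2727 mcg/hr ÷ 200 mcg/mL = 1.666364 mL/hr
Time remaining = 72.52318 mL ÷ 1.666364 mL/hr = 43.52182 hr

43.5 hours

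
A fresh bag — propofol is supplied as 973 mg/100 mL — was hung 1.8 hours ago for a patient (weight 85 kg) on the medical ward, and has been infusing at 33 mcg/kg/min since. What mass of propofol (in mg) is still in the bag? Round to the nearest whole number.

670 mg

Dose = 33 mcg/kg/min × 85 kg = 2805 mcg/min
2805 mcg/min × 60 min/hr = 168300 mcg/hr
Concentration = 973 mg ÷ 100 mL = 9.73 mg/mL = 9730 mcg/mL
Rate = 168300 mcg/hr ÷ 9730 mcg/mL = 17.29702 mL/hr
Volume infused = 17.29702 mL/hr × 1.8 hr = 31.13464 mL
Volume remaining = 100 − 31.13464 = 68.86536 mL
Drug remaining = 68.86536 mL × 9730 mcg/mL = 670060 mcg = 670.06 mg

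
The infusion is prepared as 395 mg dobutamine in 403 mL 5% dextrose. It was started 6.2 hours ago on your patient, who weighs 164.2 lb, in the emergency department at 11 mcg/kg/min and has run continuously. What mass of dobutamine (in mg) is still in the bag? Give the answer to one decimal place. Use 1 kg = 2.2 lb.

89.6 mg

Weight = 164.2 lb ÷ 2.2 lb/kg = 74.63636 kg
Dose = 11 mcg/kg/min × 74.63636 kg = 821 mcg/min
821 mcg/min × 60 min/hr = 49260 mcg/hr
Concentration = 395 mg ÷ 403 mL = 0.9801489 mg/mL = 980.1489 mcg/mL
Rate = 49260 mcg/hr ÷ 980.1489 mcg/mL = 50.25767 mL/hr
Volume infused = 50.25767 mL/hr × 6.2 hr = 311.5976 mL
Volume remaining = 403 − 311.5976 = 91.40244 mL
Drug remaining = 91.40244 mL × 980.1489 mcg/mL = 89588 mcg = 89.588 mg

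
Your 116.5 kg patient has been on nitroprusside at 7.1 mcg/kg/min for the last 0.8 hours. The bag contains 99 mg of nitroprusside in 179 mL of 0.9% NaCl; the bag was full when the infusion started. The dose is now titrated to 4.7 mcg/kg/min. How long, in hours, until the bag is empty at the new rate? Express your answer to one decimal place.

1.8 hours

Initial rate:
Dose = 7.1 mcg/kg/min × 116.5 kg = 827.15 mcg/min
827.15 mcg/min × 60 min/hr = 49629 mcg/hr
Concentration = 99 mg ÷ 179 mL = 0.5530726 mg/mL = 553.0726 mcg/mL
Rate = 49629 mcg/hr ÷ 553.0726 mcg/mL = 89.73324 mL/hr
Volume infused so far = 89.73324 mL/hr × 0.8 hr = 71.78659 mL
Volume remaining = 179 − 71.78659 = 107.2134 mL
New rate:
Dose = 4.7 mcg/kg/min × 116.5 kg = 547.55 mcg/min
547.55 mcg/min × 60 min/hr = 32853 mcg/hr
Rate = 32853 mcg/hr ÷ 553.0726 mcg/mL = 59.40088 mL/hr
Time remaining = 107.2134 mL ÷ 59.40088 mL/hr = 1.804913 hr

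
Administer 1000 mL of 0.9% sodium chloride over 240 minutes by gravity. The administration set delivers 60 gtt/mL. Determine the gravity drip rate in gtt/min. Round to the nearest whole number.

250 gtt/min

1000 mL ÷ (240 min) = 4.166667 mL/min
4.166667 mL/min × 60 gtt/mL = 250 gtt/min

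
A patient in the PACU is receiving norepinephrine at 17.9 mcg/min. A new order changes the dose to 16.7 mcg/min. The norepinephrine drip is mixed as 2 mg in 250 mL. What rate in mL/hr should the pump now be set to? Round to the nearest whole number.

125 mL/hr

16.7 mcg/min × 60 min/hr = 1002 mcg/hr
Concentration = 2 mg ÷ 250 mL = 0.008 mg/mL = 8 mcg/mL
Rate = 1002 mcg/hr ÷ 8 mcg/mL = 125.25 mL/hr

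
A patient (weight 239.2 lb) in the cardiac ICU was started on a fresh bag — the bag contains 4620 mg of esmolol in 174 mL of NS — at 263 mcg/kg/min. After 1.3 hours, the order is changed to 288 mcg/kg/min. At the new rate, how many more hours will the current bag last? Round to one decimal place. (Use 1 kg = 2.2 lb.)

1.3 hours

Initial rate:
Weight = 239.2 lb ÷ 2.2 lb/kg = 108.7273 kg
Dose = 263 mcg/kg/min × 108.7273 kg = 28595.27 mcg/min
28595.27 mcg/min × 60 min/hr = 1715716 mcg/hr
Concentration = 4620 mg ÷ 174 mL = 26.55172 mg/mL = 26551.72 mcg/mL
Rate = 1715716 mcg/hr ÷ 26551.72 mcg/mL = 64.61789 mL/hr
Volume infused so far = 64.61789 mL/hr × 1.3 hr = 84.00326 mL
Volume remaining = 174 − 84.00326 = 89.99674 mL
New rate:
Dose = 288 mcg/kg/min × 108.7273 kg = 31313.45 mcg/min
31313.45 mcg/min × 60 min/hr = 1878807 mcg/hr
Rate = 1878807 mcg/hr ÷ 26551.72 mcg/mL = 70.76027 mL/hr
Time remaining = 89.99674 mL ÷ 70.76027 mL/hr = 1.271854 hr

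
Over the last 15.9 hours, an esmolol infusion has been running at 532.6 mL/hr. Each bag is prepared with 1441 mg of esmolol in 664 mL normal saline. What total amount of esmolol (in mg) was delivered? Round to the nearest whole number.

18378 mg

Concentration = 1441 mg ÷ 664 mL = 2.170181 mg/mL = 2170.181 mcg/mL
Drug rate = 532.6 mL/hr × 2170.181 mcg/mL = 1155838 mcg/hr
Total = 1155838 mcg/hr × 15.9 hr = 18377828 mcg = 18377.83 mg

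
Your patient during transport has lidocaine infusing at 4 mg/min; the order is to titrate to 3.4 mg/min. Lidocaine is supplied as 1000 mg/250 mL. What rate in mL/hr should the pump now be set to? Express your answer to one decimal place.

51.0 mL/hr

3.4 mg/min × 60 min/hr = 204 mg/hr
Concentration = 1000 mg ÷ 250 mL = 4 mg/mL
Rate = 204 mg/hr ÷ 4 mg/mL = 51 mL/hr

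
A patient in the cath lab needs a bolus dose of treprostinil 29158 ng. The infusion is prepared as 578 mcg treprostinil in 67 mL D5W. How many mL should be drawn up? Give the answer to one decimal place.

3.4 mL

Concentration = 578 mcg ÷ 67 mL = 8.626866 mcg/mL = 8626.866 ng/mL
Volume = 29158 ng ÷ 8626.866 ng/mL = 3.379907 mL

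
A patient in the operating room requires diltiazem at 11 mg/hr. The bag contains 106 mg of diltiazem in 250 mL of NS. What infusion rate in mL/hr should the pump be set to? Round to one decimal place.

Concentration = 106 mg ÷ 250 mL = 0.424 mg/mL
Rate = 11 mg/hr ÷ 0.424 mg/mL = 25.9434 mL/hr

25.9 mL/hr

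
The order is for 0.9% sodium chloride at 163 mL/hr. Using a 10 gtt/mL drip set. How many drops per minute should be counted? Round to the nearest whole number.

27 gtt/min

163 mL/hr ÷ 60 min/hr = 2.716667 mL/min
2.716667 mL/min × 10 gtt/mL = 27.16667 gtt/min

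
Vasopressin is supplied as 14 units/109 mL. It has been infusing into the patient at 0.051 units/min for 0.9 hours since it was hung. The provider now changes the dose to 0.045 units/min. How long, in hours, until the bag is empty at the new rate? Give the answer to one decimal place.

4.2 hours

Initial rate:
0.051 units/min × 60 min/hr = 3.06 units/hr
Concentration = 14 units ÷ 109 mL = 0.1284404 units/mL
Rate = 3.06 units/hr ÷ 0.1284404 units/mL = 23.82429 mL/hr
Volume infused so far = 23.82429 mL/hr × 0.9 hr = 21.44186 mL
Volume remaining = 109 − 21.44186 = 87.55814 mL
New rate:
0.045 units/min × 60 min/hr = 2.7 units/hr
Rate = 2.7 units/hr ÷ 0.1284404 units/mL = 21.02143 mL/hr
Time remaining = 87.55814 mL ÷ 21.02143 mL/hr = 4.165185 hr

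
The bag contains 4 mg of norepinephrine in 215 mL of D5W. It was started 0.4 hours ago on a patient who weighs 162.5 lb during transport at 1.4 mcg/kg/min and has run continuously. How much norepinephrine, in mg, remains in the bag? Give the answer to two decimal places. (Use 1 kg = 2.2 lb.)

1.52 mg

Weight = 162.5 lb ÷ 2.2 lb/kg = 73.86364 kg
Dose = 1.4 mcg/kg/min × 73.86364 kg = 103.4091 mcg/min
103.4091 mcg/min × 60 min/hr = 6204.545 mcg/hr
Concentration = 4 mg ÷ 215 mL = 0.01860465 mg/mL = 18.60465 mcg/mL
Rate = 6204.545 mcg/hr ÷ 18.60465 mcg/mL = 333.4943 mL/hr
Volume infused = 333.4943 mL/hr × 0.4 hr = 133.3977 mL
Volume remaining = 215 − 133.3977 = 81.60227 mL
Drug remaining = 81.60227 mL × 18.60465 mcg/mL = 1518.182 mcg = 1.518182 mg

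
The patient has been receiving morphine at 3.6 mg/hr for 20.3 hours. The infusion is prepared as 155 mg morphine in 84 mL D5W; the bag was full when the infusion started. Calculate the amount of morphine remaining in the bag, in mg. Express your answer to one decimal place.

81.9 mg

Concentration = 155 mg ÷ 84 mL = 1.845238 mg/mL
Rate = 3.6 mg/hr ÷ 1.845238 mg/mL = 1.950968 mL/hr
Volume infused = 1.950968 mL/hr × 20.3 hr = 39.60465 mL
Volume remaining = 84 − 39.60465 = 44.39535 mL
Drug remaining = 44.39535 mL × 1.845238 mg/mL = 81.92 mg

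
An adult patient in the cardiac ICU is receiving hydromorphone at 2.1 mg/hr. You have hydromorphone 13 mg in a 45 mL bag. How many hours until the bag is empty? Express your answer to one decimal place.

6.2 hours

Concentration = 13 mg ÷ 45 mL = 0.2888889 mg/mL
Rate = 2.1 mg/hr ÷ 0.2888889 mg/mL = 7.269231 mL/hr
Duration = 45 mL ÷ 7.269231 mL/hr = 6.190476 hr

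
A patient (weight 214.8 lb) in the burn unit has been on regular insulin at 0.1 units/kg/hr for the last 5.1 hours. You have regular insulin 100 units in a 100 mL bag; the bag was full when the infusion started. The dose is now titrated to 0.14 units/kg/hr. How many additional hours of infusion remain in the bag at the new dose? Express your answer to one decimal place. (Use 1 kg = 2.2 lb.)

3.7 hours

Initial rate:
Weight = 214.8 lb ÷ 2.2 lb/kg = 97.63636 kg
Dose = 0.1 units/kg/hr × 97.63636 kg = 9.763636 units/hr
Concentration = 100 units ÷ 100 mL = 1 units/mL
Rate = 9.763636 units/hr ÷ 1 units/mL = 9.763636 mL/hr
Volume infused so far = 9.763636 mL/hr × 5.1 hr = 49.79455 mL
Volume remaining = 100 − 49.79455 = 50.20545 mL
New rate:
Dose = 0.14 units/kg/hr × 97.63636 kg = 13.66909 units/hr
Rate = 13.66909 units/hr ÷ 1 units/mL = 13.66909 mL/hr
Time remaining = 50.20545 mL ÷ 13.66909 mL/hr = 3.672918 hr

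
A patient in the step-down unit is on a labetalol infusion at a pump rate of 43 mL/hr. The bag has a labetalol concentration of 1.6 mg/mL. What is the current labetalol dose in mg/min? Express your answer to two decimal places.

Drug rate = 43 mL/hr × 1.6 mg/mL = 68.8 mg/hr
68.8 mg/hr ÷ 60 min/hr = 1.146667 mg/min

1.15 mg/min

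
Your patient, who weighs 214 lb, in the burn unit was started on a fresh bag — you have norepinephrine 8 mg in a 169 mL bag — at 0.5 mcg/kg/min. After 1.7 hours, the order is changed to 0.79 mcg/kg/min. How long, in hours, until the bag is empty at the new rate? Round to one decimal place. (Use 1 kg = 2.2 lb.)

0.7 hours

Initial rate:
Weight = 214 lb ÷ 2.2 lb/kg = 97.27273 kg
Dose = 0.5 mcg/kg/min × 97.27273 kg = 48.63636 mcg/min
48.63636 mcg/min × 60 min/hr = 2918.182 mcg/hr
Concentration = 8 mg ÷ 169 mL = 0.04733728 mg/mL = 47.33728 mcg/mL
Rate = 2918.182 mcg/hr ÷ 47.33728 mcg/mL = 61.64659 mL/hr
Volume infused so far = 61.64659 mL/hr × 1.7 hr = 104.7992 mL
Volume remaining = 169 − 104.7992 = 64.2008 mL
New rate:
Dose = 0.79 mcg/kg/min × 97.27273 kg = 76.84545 mcg/min
76.84545 mcg/min × 60 min/hr = 4610.727 mcg/hr
Rate = 4610.727 mcg/hr ÷ 47.33728 mcg/mL = 97.40161 mL/hr
Time remaining = 64.2008 mL ÷ 97.40161 mL/hr = 0.6591348 hr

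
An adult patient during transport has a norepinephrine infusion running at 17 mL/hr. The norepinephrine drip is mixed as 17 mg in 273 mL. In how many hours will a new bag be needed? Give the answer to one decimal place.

16.1 hours

Duration = 273 mL ÷ 17 mL/hr = 16.05882 hr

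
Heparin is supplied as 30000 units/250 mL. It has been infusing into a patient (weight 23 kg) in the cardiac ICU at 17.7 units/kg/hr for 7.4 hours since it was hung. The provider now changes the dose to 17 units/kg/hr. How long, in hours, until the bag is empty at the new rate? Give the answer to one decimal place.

69.0 hours

Initial rate:
Dose = 17.7 units/kg/hr × 23 kg = 407.1 units/hr
Concentration = 30000 units ÷ 250 mL = 120 units/mL
Rate = 407.1 units/hr ÷ 120 units/mL = 3.3925 mL/hr
Volume infused so far = 3.3925 mL/hr × 7.4 hr = 25.1045 mL
Volume remaining = 250 − 25.1045 = 224.8955 mL
New rate:
Dose = 17 units/kg/hr × 23 kg = 391 units/hr
Rate = 391 units/hr ÷ 120 units/mL = 3.258333 mL/hr
Time remaining = 224.8955 mL ÷ 3.258333 mL/hr = 69.02164 hr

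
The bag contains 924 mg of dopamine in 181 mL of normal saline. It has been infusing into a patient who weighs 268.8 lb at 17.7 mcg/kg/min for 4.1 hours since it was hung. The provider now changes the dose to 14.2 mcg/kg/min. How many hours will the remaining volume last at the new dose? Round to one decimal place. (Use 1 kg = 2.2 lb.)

Initial rate:
Weight = 268.8 lb ÷ 2.2 lb/kg = 122.1818 kg
Dose = 17.7 mcg/kg/min × 122.1818 kg = 2162.618 mcg/min
2162.618 mcg/min × 60 min/hr = 129757.1 mcg/hr
Concentration = 924 mg ÷ 181 mL = 5.104972 mg/mL = 5104.972 mcg/mL
Rate = 129757.1 mcg/hr ÷ 5104.972 mcg/mL = 25.41779 mL/hr
Volume infused so far = 25.41779 mL/hr × 4.1 hr = 104.2129 mL
Volume remaining = 181 − 104.2129 = 76.78708 mL
New rate:
Dose = 14.2 mcg/kg/min × 122.1818 kg = 1734.982 mcg/min
1734.982 mcg/min × 60 min/hr = 104098.9 mcg/hr
Rate = 104098.9 mcg/hr ÷ 5104.972 mcg/mL = 20.39167 mL/hr
Time remaining = 76.78708 mL ÷ 20.39167 mL/hr = 3.76561 hr

3.8 hours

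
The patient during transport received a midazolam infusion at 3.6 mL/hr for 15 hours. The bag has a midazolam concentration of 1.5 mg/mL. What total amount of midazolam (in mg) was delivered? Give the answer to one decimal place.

Drug rate = 3.6 mL/hr × 1.5 mg/mL = 5.4 mg/hr
Total = 5.4 mg/hr × 15 hr = 81 mg

81.0 mg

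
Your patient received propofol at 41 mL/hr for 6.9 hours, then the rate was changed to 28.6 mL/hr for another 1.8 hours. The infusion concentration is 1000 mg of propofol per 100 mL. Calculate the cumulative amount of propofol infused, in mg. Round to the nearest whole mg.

Concentration = 1000 mg ÷ 100 mL = 10 mg/mL
Stage 1: 41 mL/hr × 6.9 hr = 282.9 mL → 282.9 mL × 10 mg/mL = 2829 mg
Stage 2: 28.6 mL/hr × 1.8 hr = 51.48 mL → 51.48 mL × 10 mg/mL = 514.8 mg
Total = 2829 + 514.8 = 3343.8 mg

3344 mg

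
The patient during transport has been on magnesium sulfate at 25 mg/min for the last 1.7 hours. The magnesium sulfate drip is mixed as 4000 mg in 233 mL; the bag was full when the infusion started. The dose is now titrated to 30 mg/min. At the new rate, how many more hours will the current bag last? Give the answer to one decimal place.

Initial rate:
25 mg/min × 60 min/hr = 1500 mg/hr
Concentration = 4000 mg ÷ 233 mL = 17.16738 mg/mL
Rate = 1500 mg/hr ÷ 17.16738 mg/mL = 87.375 mL/hr
Volume infused so far = 87.375 mL/hr × 1.7 hr = 148.5375 mL
Volume remaining = 233 − 148.5375 = 84.4625 mL
New rate:
30 mg/min × 60 min/hr = 1800 mg/hr
Rate = 1800 mg/hr ÷ 17.16738 mg/mL = 104.85 mL/hr
Time remaining = 84.4625 mL ÷ 104.85 mL/hr = 0.8055556 hr

0.8 hours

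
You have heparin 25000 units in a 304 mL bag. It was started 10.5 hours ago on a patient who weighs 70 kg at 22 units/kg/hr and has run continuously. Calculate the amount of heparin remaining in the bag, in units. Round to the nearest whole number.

Dose = 22 units/kg/hr × 70 kg = 1540 units/hr
Concentration = 25000 units ÷ 304 mL = 82.23684 units/mL
Rate = 1540 units/hr ÷ 82.23684 units/mL = 18.7264 mL/hr
Volume infused = 18.7264 mL/hr × 10.5 hr = 196.6272 mL
Volume remaining = 304 − 196.6272 = 107.3728 mL
Drug remaining = 107.3728 mL × 82.23684 units/mL = 8830 units

8830 units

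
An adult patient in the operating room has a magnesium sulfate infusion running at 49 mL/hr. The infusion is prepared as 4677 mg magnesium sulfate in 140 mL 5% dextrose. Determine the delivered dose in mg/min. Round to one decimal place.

Concentration = 4677 mg ÷ 140 mL = 33.40714 mg/mL
Drug rate = 49 mL/hr × 33.40714 mg/mL = 1636.95 mg/hr
1636.95 mg/hr ÷ 60 min/hr = 27.2825 mg/min

27.3 mg/min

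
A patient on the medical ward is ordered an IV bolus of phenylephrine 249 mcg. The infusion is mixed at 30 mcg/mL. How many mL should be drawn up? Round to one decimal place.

8.3 mL

Volume = 249 mcg ÷ 30 mcg/mL = 8.3 mL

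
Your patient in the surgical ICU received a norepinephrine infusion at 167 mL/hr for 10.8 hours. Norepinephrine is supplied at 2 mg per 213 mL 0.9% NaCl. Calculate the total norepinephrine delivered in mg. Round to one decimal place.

Concentration = 2 mg ÷ 213 mL = 0.009389671 mg/mL = 9.389671 mcg/mL
Drug rate = 167 mL/hr × 9.389671 mcg/mL = 1568.075 mcg/hr
Total = 1568.075 mcg/hr × 10.8 hr = 16935.21 mcg = 16.93521 mg

16.9 mg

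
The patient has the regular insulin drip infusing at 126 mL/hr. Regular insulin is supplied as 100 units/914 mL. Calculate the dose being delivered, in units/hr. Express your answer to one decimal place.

13.8 units/hr

Concentration = 100 units ÷ 914 mL = 0.1094092 units/mL
Drug rate = 126 mL/hr × 0.1094092 units/mL = 13.78556 units/hr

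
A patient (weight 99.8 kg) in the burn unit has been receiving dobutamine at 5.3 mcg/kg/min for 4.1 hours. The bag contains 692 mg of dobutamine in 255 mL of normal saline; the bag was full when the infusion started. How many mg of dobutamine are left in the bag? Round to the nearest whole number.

562 mg

Dose = 5.3 mcg/kg/min × 99.8 kg = 528.94 mcg/min
528.94 mcg/min × 60 min/hr = 31736.4 mcg/hr
Concentration = 692 mg ÷ 255 mL = 2.713725 mg/mL = 2713.725 mcg/mL
Rate = 31736.4 mcg/hr ÷ 2713.725 mcg/mL = 11.69477 mL/hr
Volume infused = 11.69477 mL/hr × 4.1 hr = 47.94856 mL
Volume remaining = 255 − 47.94856 = 207.0514 mL
Drug remaining = 207.0514 mL × 2713.725 mcg/mL = 561880.8 mcg = 561.8808 mg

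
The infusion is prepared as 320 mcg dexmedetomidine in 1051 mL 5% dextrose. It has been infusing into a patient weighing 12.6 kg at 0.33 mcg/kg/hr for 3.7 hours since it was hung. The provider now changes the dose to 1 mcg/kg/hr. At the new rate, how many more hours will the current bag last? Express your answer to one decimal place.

24.2 hours

Initial rate:
Dose = 0.33 mcg/kg/hr × 12.6 kg = 4.158 mcg/hr
Concentration = 320 mcg ÷ 1051 mL = 0.3044719 mcg/mL
Rate = 4.158 mcg/hr ÷ 0.3044719 mcg/mL = 13.65643 mL/hr
Volume infused so far = 13.65643 mL/hr × 3.7 hr = 50.5288 mL
Volume remaining = 1051 − 50.5288 = 1000.471 mL
New rate:
Dose = 1 mcg/kg/hr × 12.6 kg = 12.6 mcg/hr
Rate = 12.6 mcg/hr ÷ 0.3044719 mcg/mL = 41.38312 mL/hr
Time remaining = 1000.471 mL ÷ 41.38312 mL/hr = 24.17583 hr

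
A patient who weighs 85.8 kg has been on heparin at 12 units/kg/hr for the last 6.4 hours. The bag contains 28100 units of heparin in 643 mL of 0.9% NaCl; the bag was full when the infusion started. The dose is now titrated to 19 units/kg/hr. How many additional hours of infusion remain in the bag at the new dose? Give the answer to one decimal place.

Initial rate:
Dose = 12 units/kg/hr × 85.8 kg = 1029.6 units/hr
Concentration = 28100 units ÷ 643 mL = 43.7014 units/mL
Rate = 1029.6 units/hr ÷ 43.7014 units/mL = 23.55989 mL/hr
Volume infused so far = 23.55989 mL/hr × 6.4 hr = 150.7833 mL
Volume remaining = 643 − 150.7833 = 492.2167 mL
New rate:
Dose = 19 units/kg/hr × 85.8 kg = 1630.2 units/hr
Rate = 1630.2 units/hr ÷ 43.7014 units/mL = 37.30315 mL/hr
Time remaining = 492.2167 mL ÷ 37.30315 mL/hr = 13.19504 hr

13.2 hours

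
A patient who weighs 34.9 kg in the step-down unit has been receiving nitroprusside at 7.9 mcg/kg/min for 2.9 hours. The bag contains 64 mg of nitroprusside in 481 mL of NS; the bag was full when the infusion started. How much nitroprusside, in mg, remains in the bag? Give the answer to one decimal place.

Dose = 7.9 mcg/kg/min × 34.9 kg = 275.71 mcg/min
275.71 mcg/min × 60 min/hr = 16542.6 mcg/hr
Concentration = 64 mg ÷ 481 mL = 0.1330561 mg/mL = 133.0561 mcg/mL
Rate = 16542.6 mcg/hr ÷ 133.0561 mcg/mL = 124.328 mL/hr
Volume infused = 124.328 mL/hr × 2.9 hr = 360.5511 mL
Volume remaining = 481 − 360.5511 = 120.4489 mL
Drug remaining = 120.4489 mL × 133.0561 mcg/mL = 16026.46 mcg = 16.02646 mg

16.0 mg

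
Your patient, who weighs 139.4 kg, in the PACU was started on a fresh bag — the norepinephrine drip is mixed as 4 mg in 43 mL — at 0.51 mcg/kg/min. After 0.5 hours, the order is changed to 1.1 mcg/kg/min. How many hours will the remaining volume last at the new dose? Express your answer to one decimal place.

Initial rate:
Dose = 0.51 mcg/kg/min × 139.4 kg = 71.094 mcg/min
71.094 mcg/min × 60 min/hr = 4265.64 mcg/hr
Concentration = 4 mg ÷ 43 mL = 0.09302326 mg/mL = 93.02326 mcg/mL
Rate = 4265.64 mcg/hr ÷ 93.02326 mcg/mL = 45.85563 mL/hr
Volume infused so far = 45.85563 mL/hr × 0.5 hr = 22.92782 mL
Volume remaining = 43 − 22.92782 = 20.07218 mL
New rate:
Dose = 1.1 mcg/kg/min × 139.4 kg = 153.34 mcg/min
153.34 mcg/min × 60 min/hr = 9200.4 mcg/hr
Rate = 9200.4 mcg/hr ÷ 93.02326 mcg/mL = 98.9043 mL/hr
Time remaining = 20.07218 mL ÷ 98.9043 mL/hr = 0.2029455 hr

0.2 hours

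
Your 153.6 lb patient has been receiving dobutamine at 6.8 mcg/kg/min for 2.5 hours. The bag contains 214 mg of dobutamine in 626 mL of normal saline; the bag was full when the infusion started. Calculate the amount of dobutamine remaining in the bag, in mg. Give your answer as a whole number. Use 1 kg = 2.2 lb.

Weight = 153.6 lb ÷ 2.2 lb/kg = 69.81818 kg
Dose = 6.8 mcg/kg/min × 69.81818 kg = 474.7636 mcg/min
474.7636 mcg/min × 60 min/hr = 28485.82 mcg/hr
Concentration = 214 mg ÷ 626 mL = 0.341853 mg/mL = 341.853 mcg/mL
Rate = 28485.82 mcg/hr ÷ 341.853 mcg/mL = 83.32767 mL/hr
Volume infused = 83.32767 mL/hr × 2.5 hr = 208.3192 mL
Volume remaining = 626 − 208.3192 = 417.6808 mL
Drug remaining = 417.6808 mL × 341.853 mcg/mL = 142785.5 mcg = 142.7855 mg

143 mg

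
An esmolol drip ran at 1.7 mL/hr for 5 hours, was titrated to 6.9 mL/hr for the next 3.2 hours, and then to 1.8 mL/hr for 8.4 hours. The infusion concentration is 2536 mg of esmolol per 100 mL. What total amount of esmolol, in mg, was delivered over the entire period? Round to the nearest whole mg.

Concentration = 2536 mg ÷ 100 mL = 25.36 mg/mL
Stage 1: 1.7 mL/hr × 5 hr = 8.5 mL → 8.5 mL × 25.36 mg/mL = 215.56 mg
Stage 2: 6.9 mL/hr × 3.2 hr = 22.08 mL → 22.08 mL × 25.36 mg/mL = 559.9488 mg
Stage 3: 1.8 mL/hr × 8.4 hr = 15.12 mL → 15.12 mL × 25.36 mg/mL = 383.4432 mg
Total = 215.56 + 559.9488 + 383.4432 = 1158.952 mg

1159 mg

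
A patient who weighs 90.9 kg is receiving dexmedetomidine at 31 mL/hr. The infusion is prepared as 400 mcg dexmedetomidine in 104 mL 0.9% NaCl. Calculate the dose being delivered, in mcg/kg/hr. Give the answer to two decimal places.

Concentration = 400 mcg ÷ 104 mL = 3.846154 mcg/mL
Drug rate = 31 mL/hr × 3.846154 mcg/mL = 119.2308 mcg/hr
119.2308 mcg/hr ÷ 90.9 kg = 1.31167 mcg/kg/hr

1.31 mcg/kg/hr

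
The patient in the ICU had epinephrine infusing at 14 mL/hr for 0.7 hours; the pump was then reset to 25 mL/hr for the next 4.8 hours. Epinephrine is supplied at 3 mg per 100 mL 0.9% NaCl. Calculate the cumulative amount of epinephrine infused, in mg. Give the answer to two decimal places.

Concentration = 3 mg ÷ 100 mL = 0.03 mg/mL
Stage 1: 14 mL/hr × 0.7 hr = 9.8 mL → 9.8 mL × 0.03 mg/mL = 0.294 mg
Stage 2: 25 mL/hr × 4.8 hr = 120 mL → 120 mL × 0.03 mg/mL = 3.6 mg
Total = 0.294 + 3.6 = 3.894 mg

3.89 mg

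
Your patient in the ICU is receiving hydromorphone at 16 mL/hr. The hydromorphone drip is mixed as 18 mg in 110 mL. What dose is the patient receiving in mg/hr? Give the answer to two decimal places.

Concentration = 18 mg ÷ 110 mL = 0.1636364 mg/mL
Drug rate = 16 mL/hr × 0.1636364 mg/mL = 2.618182 mg/hr

2.62 mg/hr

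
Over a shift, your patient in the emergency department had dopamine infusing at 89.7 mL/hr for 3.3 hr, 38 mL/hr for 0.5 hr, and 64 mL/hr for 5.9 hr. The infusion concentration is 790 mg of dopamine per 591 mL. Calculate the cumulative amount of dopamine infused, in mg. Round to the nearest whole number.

Concentration = 790 mg ÷ 591 mL = 1.336717 mg/mL
Stage 1: 89.7 mL/hr × 3.3 hr = 296.01 mL → 296.01 mL × 1.336717 mg/mL = 395.6817 mg
Stage 2: 38 mL/hr × 0.5 hr = 19 mL → 19 mL × 1.336717 mg/mL = 25.39763 mg
Stage 3: 64 mL/hr × 5.9 hr = 377.6 mL → 377.6 mL × 1.336717 mg/mL = 504.7445 mg
Total = 395.6817 + 25.39763 + 504.7445 = 925.8239 mg

926 mg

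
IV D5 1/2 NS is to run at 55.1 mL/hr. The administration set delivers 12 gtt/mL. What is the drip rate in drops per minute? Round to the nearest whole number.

11 gtt/min

55.1 mL/hr ÷ 60 min/hr = 0.9183333 mL/min
0.9183333 mL/min × 12 gtt/mL = 11.02 gtt/min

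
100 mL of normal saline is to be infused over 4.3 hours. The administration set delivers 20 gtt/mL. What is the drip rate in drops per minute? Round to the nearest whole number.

8 gtt/min

100 mL ÷ (4.3 hr × 60 = 258 min) = 0.3875969 mL/min
0.3875969 mL/min × 20 gtt/mL = 7.751938 gtt/min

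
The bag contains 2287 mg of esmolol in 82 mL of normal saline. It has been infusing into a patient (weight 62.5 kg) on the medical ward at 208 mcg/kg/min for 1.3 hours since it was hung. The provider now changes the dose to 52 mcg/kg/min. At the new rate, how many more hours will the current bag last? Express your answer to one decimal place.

6.5 hours

Initial rate:
Dose = 208 mcg/kg/min × 62.5 kg = 13000 mcg/min
13000 mcg/min × 60 min/hr = 780000 mcg/hr
Concentration = 2287 mg ÷ 82 mL = 27.89024 mg/mL = 27890.24 mcg/mL
Rate = 780000 mcg/hr ÷ 27890.24 mcg/mL = 27.96677 mL/hr
Volume infused so far = 27.96677 mL/hr × 1.3 hr = 36.3568 mL
Volume remaining = 82 − 36.3568 = 45.6432 mL
New rate:
Dose = 52 mcg/kg/min × 62.5 kg = 3250 mcg/min
3250 mcg/min × 60 min/hr = 195000 mcg/hr
Rate = 195000 mcg/hr ÷ 27890.24 mcg/mL = 6.991692 mL/hr
Time remaining = 45.6432 mL ÷ 6.991692 mL/hr = 6.528205 hr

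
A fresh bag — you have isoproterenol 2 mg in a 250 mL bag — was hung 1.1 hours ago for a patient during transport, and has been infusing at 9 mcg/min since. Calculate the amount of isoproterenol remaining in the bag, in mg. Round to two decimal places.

1.41 mg

9 mcg/min × 60 min/hr = 540 mcg/hr
Concentration = 2 mg ÷ 250 mL = 0.008 mg/mL = 8 mcg/mL
Rate = 540 mcg/hr ÷ 8 mcg/mL = 67.5 mL/hr
Volume infused = 67.5 mL/hr × 1.1 hr = 74.25 mL
Volume remaining = 250 − 74.25 = 175.75 mL
Drug remaining = 175.75 mL × 8 mcg/mL = 1406 mcg = 1.406 mg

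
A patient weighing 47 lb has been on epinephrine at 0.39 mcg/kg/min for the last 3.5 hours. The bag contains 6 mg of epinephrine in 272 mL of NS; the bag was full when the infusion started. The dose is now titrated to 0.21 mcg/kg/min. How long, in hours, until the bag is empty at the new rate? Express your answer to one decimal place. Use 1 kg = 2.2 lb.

15.8 hours

Initial rate:
Weight = 47 lb ÷ 2.2 lb/kg = 21.36364 kg
Dose = 0.39 mcg/kg/min × 21.36364 kg = 8.331818 mcg/min
8.331818 mcg/min × 60 min/hr = 499.9091 mcg/hr
Concentration = 6 mg ÷ 272 mL = 0.02205882 mg/mL = 22.05882 mcg/mL
Rate = 499.9091 mcg/hr ÷ 22.05882 mcg/mL = 22.66255 mL/hr
Volume infused so far = 22.66255 mL/hr × 3.5 hr = 79.31891 mL
Volume remaining = 272 − 79.31891 = 192.6811 mL
New rate:
Dose = 0.21 mcg/kg/min × 21.36364 kg = 4.486364 mcg/min
4.486364 mcg/min × 60 min/hr = 269.1818 mcg/hr
Rate = 269.1818 mcg/hr ÷ 22.05882 mcg/mL = 12.20291 mL/hr
Time remaining = 192.6811 mL ÷ 12.20291 mL/hr = 15.78977 hr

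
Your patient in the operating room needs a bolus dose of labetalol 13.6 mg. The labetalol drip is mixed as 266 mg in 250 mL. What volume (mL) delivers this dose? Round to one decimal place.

12.8 mL

Concentration = 266 mg ÷ 250 mL = 1.064 mg/mL
Volume = 13.6 mg ÷ 1.064 mg/mL = 12.78195 mL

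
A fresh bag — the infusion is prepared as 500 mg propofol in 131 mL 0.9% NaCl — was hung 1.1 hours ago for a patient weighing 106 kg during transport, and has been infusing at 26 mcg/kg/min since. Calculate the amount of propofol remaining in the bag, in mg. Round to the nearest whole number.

Dose = 26 mcg/kg/min × 106 kg = 2756 mcg/min
2756 mcg/min × 60 min/hr = 165360 mcg/hr
Concentration = 500 mg ÷ 131 mL = 3.816794 mg/mL = 3816.794 mcg/mL
Rate = 165360 mcg/hr ÷ 3816.794 mcg/mL = 43.32432 mL/hr
Volume infused = 43.32432 mL/hr × 1.1 hr = 47.65675 mL
Volume remaining = 131 − 47.65675 = 83.34325 mL
Drug remaining = 83.34325 mL × 3816.794 mcg/mL = 318104 mcg = 318.104 mg

318 mg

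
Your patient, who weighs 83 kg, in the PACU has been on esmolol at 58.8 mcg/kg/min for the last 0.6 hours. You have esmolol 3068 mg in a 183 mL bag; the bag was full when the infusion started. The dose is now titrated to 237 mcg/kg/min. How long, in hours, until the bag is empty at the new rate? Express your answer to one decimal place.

2.5 hours

Initial rate:
Dose = 58.8 mcg/kg/min × 83 kg = 4880.4 mcg/min
4880.4 mcg/min × 60 min/hr = 292824 mcg/hr
Concentration = 3068 mg ÷ 183 mL = 16.76503 mg/mL = 16765.03 mcg/mL
Rate = 292824 mcg/hr ÷ 16765.03 mcg/mL = 17.46636 mL/hr
Volume infused so far = 17.46636 mL/hr × 0.6 hr = 10.47982 mL
Volume remaining = 183 − 10.47982 = 172.5202 mL
New rate:
Dose = 237 mcg/kg/min × 83 kg = 19671 mcg/min
19671 mcg/min × 60 min/hr = 1180260 mcg/hr
Rate = 1180260 mcg/hr ÷ 16765.03 mcg/mL = 70.40012 mL/hr
Time remaining = 172.5202 mL ÷ 70.40012 mL/hr = 2.450566 hr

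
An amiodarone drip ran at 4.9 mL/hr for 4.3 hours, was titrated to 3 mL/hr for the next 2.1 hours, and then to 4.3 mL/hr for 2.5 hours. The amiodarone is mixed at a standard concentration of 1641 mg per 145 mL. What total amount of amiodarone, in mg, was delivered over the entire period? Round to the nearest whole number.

431 mg

Concentration = 1641 mg ÷ 145 mL = 11.31724 mg/mL
Stage 1: 4.9 mL/hr × 4.3 hr = 21.07 mL → 21.07 mL × 11.31724 mg/mL = 238.4543 mg
Stage 2: 3 mL/hr × 2.1 hr = 6.3 mL → 6.3 mL × 11.31724 mg/mL = 71.29862 mg
Stage 3: 4.3 mL/hr × 2.5 hr = 10.75 mL → 10.75 mL × 11.31724 mg/mL = 121.6603 mg
Total = 238.4543 + 71.29862 + 121.6603 = 431.4132 mg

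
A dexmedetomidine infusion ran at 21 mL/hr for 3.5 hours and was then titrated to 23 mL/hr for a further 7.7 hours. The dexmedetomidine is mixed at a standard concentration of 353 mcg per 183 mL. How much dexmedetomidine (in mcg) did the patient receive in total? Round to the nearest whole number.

483 mcg

Concentration = 353 mcg ÷ 183 mL = 1.928962 mcg/mL
Stage 1: 21 mL/hr × 3.5 hr = 73.5 mL → 73.5 mL × 1.928962 mcg/mL = 141.7787 mcg
Stage 2: 23 mL/hr × 7.7 hr = 177.1 mL → 177.1 mL × 1.928962 mcg/mL = 341.6191 mcg
Total = 141.7787 + 341.6191 = 483.3978 mcg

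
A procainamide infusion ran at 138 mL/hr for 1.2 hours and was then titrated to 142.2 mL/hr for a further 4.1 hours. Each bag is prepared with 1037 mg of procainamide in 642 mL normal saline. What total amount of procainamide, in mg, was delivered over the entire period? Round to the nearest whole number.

1209 mg

Concentration = 1037 mg ÷ 642 mL = 1.615265 mg/mL
Stage 1: 138 mL/hr × 1.2 hr = 165.6 mL → 165.6 mL × 1.615265 mg/mL = 267.4879 mg
Stage 2: 142.2 mL/hr × 4.1 hr = 583.02 mL → 583.02 mL × 1.615265 mg/mL = 941.7317 mg
Total = 267.4879 + 941.7317 = 1209.22 mg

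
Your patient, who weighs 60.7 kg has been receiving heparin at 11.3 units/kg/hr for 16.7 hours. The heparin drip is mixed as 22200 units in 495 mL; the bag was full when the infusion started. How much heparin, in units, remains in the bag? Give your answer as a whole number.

Dose = 11.3 units/kg/hr × 60.7 kg = 685.91 units/hr
Concentration = 22200 units ÷ 495 mL = 44.84848 units/mL
Rate = 685.91 units/hr ÷ 44.84848 units/mL = 15.29394 mL/hr
Volume infused = 15.29394 mL/hr × 16.7 hr = 255.4088 mL
Volume remaining = 495 − 255.4088 = 239.5912 mL
Drug remaining = 239.5912 mL × 44.84848 units/mL = 10745.3 units

10745 units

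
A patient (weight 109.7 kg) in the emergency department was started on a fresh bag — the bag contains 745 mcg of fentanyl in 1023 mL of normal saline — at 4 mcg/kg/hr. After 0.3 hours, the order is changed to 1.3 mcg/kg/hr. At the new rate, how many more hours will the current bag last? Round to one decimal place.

Initial rate:
Dose = 4 mcg/kg/hr × 109.7 kg = 438.8 mcg/hr
Concentration = 745 mcg ÷ 1023 mL = 0.7282502 mcg/mL
Rate = 438.8 mcg/hr ÷ 0.7282502 mcg/mL = 602.5401 mL/hr
Volume infused so far = 602.5401 mL/hr × 0.3 hr = 180.762 mL
Volume remaining = 1023 − 180.762 = 842.238 mL
New rate:
Dose = 1.3 mcg/kg/hr × 109.7 kg = 142.61 mcg/hr
Rate = 142.61 mcg/hr ÷ 0.7282502 mcg/mL = 195.8255 mL/hr
Time remaining = 842.238 mL ÷ 195.8255 mL/hr = 4.300961 hr

4.3 hours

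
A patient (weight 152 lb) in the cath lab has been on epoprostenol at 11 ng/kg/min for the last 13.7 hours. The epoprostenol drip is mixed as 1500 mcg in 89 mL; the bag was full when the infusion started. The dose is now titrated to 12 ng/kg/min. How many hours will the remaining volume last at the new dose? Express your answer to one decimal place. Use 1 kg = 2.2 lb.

Initial rate:
Weight = 152 lb ÷ 2.2 lb/kg = 69.09091 kg
Dose = 11 ng/kg/min × 69.09091 kg = 760 ng/min
760 ng/min × 60 min/hr = 45600 ng/hr
Concentration = 1500 mcg ÷ 89 mL = 16.85393 mcg/mL = 16853.93 ng/mL
Rate = 45600 ng/hr ÷ 16853.93 ng/mL = 2.7056 mL/hr
Volume infused so far = 2.7056 mL/hr × 13.7 hr = 37.06672 mL
Volume remaining = 89 − 37.06672 = 51.93328 mL
New rate:
Dose = 12 ng/kg/min × 69.09091 kg = 829.0909 ng/min
829.0909 ng/min × 60 min/hr = 49745.45 ng/hr
Rate = 49745.45 ng/hr ÷ 16853.93 ng/mL = 2.951564 mL/hr
Time remaining = 51.93328 mL ÷ 2.951564 mL/hr = 17.59518 hr

17.6 hours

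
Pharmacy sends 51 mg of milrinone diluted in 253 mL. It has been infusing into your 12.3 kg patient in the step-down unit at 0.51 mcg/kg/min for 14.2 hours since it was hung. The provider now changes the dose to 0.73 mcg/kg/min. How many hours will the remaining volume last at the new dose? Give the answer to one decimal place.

84.7 hours

Initial rate:
Dose = 0.51 mcg/kg/min × 12.3 kg = 6.273 mcg/min
6.273 mcg/min × 60 min/hr = 376.38 mcg/hr
Concentration = 51 mg ÷ 253 mL = 0.201581 mg/mL = 201.581 mcg/mL
Rate = 376.38 mcg/hr ÷ 201.581 mcg/mL = 1.86714 mL/hr
Volume infused so far = 1.86714 mL/hr × 14.2 hr = 26.51339 mL
Volume remaining = 253 − 26.51339 = 226.4866 mL
New rate:
Dose = 0.73 mcg/kg/min × 12.3 kg = 8.979 mcg/min
8.979 mcg/min × 60 min/hr = 538.74 mcg/hr
Rate = 538.74 mcg/hr ÷ 201.581 mcg/mL = 2.672573 mL/hr
Time remaining = 226.4866 mL ÷ 2.672573 mL/hr = 84.74478 hr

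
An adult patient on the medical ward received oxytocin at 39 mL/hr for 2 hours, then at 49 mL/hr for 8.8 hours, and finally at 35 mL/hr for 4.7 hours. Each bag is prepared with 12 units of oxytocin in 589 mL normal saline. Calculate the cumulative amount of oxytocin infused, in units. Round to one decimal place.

13.7 units

Concentration = 12 units ÷ 589 mL = 0.02037351 units/mL
Stage 1: 39 mL/hr × 2 hr = 78 mL → 78 mL × 0.02037351 units/mL = 1.589134 units
Stage 2: 49 mL/hr × 8.8 hr = 431.2 mL → 431.2 mL × 0.02037351 units/mL = 8.785059 units
Stage 3: 35 mL/hr × 4.7 hr = 164.5 mL → 164.5 mL × 0.02037351 units/mL = 3.351443 units
Total = 1.589134 + 8.785059 + 3.351443 = 13.72564 units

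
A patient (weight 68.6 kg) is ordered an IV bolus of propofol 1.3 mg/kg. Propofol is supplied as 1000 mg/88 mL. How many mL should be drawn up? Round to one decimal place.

Dose = 1.3 mg/kg × 68.6 kg = 89.18 mg
Concentration = 1000 mg ÷ 88 mL = 11.36364 mg/mL
Volume = 89.18 mg ÷ 11.36364 mg/mL = 7.84784 mL

7.8 mL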